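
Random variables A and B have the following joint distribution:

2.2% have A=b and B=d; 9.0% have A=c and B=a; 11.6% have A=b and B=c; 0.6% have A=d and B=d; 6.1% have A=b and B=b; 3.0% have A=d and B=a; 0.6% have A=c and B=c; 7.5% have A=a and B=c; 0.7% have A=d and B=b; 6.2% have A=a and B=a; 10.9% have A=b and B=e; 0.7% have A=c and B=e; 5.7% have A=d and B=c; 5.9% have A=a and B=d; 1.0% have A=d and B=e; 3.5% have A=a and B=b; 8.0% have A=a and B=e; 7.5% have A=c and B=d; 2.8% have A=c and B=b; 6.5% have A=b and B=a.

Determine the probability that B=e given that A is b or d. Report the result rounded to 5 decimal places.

0.24638

P(A=b) = 0.065 + 0.061 + 0.116 + 0.022 + 0.109 = 0.373.
P(A=d) = 0.030 + 0.007 + 0.057 + 0.006 + 0.010 = 0.110.
P(A ∈ {b, d}) = 0.373 + 0.110 = 0.483; P(B=e, A ∈ {b, d}) = 0.109 + 0.010 = 0.119.
P(B=e | A ∈ {b, d}) = 0.119/0.483 = 0.24638.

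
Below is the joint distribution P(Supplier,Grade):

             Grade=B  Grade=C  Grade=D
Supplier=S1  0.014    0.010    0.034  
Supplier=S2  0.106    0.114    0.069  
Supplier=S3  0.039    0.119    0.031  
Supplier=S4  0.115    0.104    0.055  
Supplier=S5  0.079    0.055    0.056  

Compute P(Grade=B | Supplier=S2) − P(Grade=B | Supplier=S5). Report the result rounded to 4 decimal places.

-0.0490

P(Supplier=S2) = 0.106 + 0.114 + 0.069 = 0.289; P(Grade=B | Supplier=S2) = 0.106/0.289 = 0.36678.
P(Supplier=S5) = 0.079 + 0.055 + 0.056 = 0.190; P(Grade=B | Supplier=S5) = 0.079/0.190 = 0.41579.
Difference = -0.0490.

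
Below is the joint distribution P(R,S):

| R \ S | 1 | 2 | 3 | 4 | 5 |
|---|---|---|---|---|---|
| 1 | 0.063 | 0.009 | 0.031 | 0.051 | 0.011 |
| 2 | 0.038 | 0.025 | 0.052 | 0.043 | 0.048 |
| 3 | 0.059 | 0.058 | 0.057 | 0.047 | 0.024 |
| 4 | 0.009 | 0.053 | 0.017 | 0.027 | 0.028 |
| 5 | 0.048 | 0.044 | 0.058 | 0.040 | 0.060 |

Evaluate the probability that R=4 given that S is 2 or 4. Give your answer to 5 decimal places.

0.20151

P(S=2) = 0.009 + 0.025 + 0.058 + 0.053 + 0.044 = 0.189.
P(S=4) = 0.051 + 0.043 + 0.047 + 0.027 + 0.040 = 0.208.
P(S ∈ {2, 4}) = 0.189 + 0.208 = 0.397; P(R=4, S ∈ {2, 4}) = 0.053 + 0.027 = 0.080.
P(R=4 | S ∈ {2, 4}) = 0.080/0.397 = 0.20151.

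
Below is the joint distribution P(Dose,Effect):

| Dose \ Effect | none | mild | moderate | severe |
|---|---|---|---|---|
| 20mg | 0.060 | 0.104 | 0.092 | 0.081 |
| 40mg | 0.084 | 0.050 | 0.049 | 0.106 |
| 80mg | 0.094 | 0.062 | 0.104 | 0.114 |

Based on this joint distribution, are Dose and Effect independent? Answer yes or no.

P(Dose=20mg) = 0.337 and P(Effect=mild) = 0.216, so their product is 0.07279, but P(Dose=20mg, Effect=mild) = 0.104. Since these differ, Dose and Effect are not independent.

no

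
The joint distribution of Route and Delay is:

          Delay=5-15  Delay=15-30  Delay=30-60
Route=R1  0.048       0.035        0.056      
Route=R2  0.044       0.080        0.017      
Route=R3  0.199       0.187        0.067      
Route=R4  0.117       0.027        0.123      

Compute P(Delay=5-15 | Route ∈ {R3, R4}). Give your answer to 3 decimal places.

P(Route=R3) = 0.199 + 0.187 + 0.067 = 0.453.
P(Route=R4) = 0.117 + 0.027 + 0.123 = 0.267.
P(Route ∈ {R3, R4}) = 0.453 + 0.267 = 0.720; P(Delay=5-15, Route ∈ {R3, R4}) = 0.199 + 0.117 = 0.316.
P(Delay=5-15 | Route ∈ {R3, R4}) = 0.316/0.720 = 0.439.

0.439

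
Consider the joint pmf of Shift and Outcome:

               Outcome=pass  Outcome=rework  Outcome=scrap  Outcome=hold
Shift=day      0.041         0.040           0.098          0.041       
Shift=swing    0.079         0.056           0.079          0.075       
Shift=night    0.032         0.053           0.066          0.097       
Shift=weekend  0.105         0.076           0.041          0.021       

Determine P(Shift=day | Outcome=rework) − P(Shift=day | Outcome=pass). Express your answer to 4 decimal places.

0.0182

P(Outcome=rework) = 0.040 + 0.056 + 0.053 + 0.076 = 0.225; P(Shift=day | Outcome=rework) = 0.040/0.225 = 0.17778.
P(Outcome=pass) = 0.041 + 0.079 + 0.032 + 0.105 = 0.257; P(Shift=day | Outcome=pass) = 0.041/0.257 = 0.15953.
Difference = 0.0182.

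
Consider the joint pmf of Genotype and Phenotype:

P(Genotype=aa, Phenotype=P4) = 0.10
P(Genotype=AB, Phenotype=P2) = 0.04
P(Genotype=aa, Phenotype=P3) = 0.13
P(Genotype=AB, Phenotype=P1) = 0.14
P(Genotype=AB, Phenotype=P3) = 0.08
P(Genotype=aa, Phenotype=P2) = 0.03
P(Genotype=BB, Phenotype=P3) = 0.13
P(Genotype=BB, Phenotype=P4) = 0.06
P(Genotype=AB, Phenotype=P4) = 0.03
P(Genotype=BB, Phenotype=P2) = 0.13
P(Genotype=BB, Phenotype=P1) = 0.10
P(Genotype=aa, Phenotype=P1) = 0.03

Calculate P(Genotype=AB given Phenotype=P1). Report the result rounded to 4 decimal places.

P(Phenotype=P1) = 0.03 + 0.14 + 0.10 = 0.27.
P(Genotype=AB | Phenotype=P1) = 0.14/0.27 = 0.5185.

0.5185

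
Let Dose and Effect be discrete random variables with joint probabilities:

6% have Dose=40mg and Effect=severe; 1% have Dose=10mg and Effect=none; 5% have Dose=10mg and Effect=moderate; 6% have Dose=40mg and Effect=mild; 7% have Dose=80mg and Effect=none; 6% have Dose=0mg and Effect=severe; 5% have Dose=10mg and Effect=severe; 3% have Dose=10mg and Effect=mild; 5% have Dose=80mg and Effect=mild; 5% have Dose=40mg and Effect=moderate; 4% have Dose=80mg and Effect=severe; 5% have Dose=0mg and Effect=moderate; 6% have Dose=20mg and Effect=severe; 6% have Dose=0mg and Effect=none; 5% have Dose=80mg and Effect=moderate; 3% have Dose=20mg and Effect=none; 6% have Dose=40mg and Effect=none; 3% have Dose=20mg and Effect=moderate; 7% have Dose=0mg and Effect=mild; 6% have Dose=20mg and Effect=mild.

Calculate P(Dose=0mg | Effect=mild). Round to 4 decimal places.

P(Effect=mild) = 0.07 + 0.03 + 0.06 + 0.06 + 0.05 = 0.27.
P(Dose=0mg | Effect=mild) = 0.07/0.27 = 0.2593.

0.2593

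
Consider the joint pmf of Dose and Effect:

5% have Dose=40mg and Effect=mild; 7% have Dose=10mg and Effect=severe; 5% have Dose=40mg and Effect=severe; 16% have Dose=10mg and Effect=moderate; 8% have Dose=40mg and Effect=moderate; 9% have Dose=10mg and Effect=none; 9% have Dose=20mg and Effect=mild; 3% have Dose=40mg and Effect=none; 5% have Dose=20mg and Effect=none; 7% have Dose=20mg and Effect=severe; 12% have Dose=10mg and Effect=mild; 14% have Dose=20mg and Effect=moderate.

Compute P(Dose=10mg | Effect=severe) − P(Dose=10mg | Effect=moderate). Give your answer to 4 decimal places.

-0.0526

P(Effect=severe) = 0.07 + 0.07 + 0.05 = 0.19; P(Dose=10mg | Effect=severe) = 0.07/0.19 = 0.36842.
P(Effect=moderate) = 0.16 + 0.14 + 0.08 = 0.38; P(Dose=10mg | Effect=moderate) = 0.16/0.38 = 0.42105.
Difference = -0.0526.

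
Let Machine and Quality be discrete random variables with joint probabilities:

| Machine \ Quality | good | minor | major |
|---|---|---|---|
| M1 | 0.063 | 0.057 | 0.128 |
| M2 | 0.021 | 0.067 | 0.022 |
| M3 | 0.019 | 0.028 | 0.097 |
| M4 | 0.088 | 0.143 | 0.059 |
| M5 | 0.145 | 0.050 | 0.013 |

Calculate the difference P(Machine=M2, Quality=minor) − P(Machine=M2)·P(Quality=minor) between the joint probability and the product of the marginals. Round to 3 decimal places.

P(Machine=M2) = 0.021 + 0.067 + 0.022 = 0.110.
P(Quality=minor) = 0.057 + 0.067 + 0.028 + 0.143 + 0.050 = 0.345.
P(Machine=M2, Quality=minor) − P(Machine=M2)P(Quality=minor) = 0.067 − 0.110×0.345 = 0.029.

0.029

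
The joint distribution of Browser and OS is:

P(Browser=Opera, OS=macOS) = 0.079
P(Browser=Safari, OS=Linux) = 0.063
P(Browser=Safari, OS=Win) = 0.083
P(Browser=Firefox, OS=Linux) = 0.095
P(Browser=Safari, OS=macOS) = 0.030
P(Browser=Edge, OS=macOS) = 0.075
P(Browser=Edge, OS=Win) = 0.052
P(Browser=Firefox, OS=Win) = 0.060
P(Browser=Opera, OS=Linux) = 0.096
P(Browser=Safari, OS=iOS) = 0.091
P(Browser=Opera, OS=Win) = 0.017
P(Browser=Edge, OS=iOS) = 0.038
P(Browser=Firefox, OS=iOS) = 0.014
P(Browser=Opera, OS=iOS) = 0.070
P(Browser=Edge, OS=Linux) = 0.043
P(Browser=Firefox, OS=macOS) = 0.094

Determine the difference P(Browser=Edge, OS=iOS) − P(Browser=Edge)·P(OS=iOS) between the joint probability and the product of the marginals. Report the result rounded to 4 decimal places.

-0.0063

P(Browser=Edge) = 0.052 + 0.075 + 0.043 + 0.038 = 0.208.
P(OS=iOS) = 0.014 + 0.091 + 0.038 + 0.070 = 0.213.
P(Browser=Edge, OS=iOS) − P(Browser=Edge)P(OS=iOS) = 0.038 − 0.208×0.213 = -0.0063.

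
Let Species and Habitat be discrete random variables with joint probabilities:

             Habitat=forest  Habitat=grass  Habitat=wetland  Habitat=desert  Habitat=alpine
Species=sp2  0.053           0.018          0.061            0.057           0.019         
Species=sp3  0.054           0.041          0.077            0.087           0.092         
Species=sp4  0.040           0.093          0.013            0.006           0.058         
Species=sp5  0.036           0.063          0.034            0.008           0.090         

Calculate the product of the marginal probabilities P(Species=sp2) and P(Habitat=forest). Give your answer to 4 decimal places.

P(Species=sp2) = 0.053 + 0.018 + 0.061 + 0.057 + 0.019 = 0.208.
P(Habitat=forest) = 0.053 + 0.054 + 0.040 + 0.036 = 0.183.
Product: 0.208 × 0.183 = 0.0381.

0.0381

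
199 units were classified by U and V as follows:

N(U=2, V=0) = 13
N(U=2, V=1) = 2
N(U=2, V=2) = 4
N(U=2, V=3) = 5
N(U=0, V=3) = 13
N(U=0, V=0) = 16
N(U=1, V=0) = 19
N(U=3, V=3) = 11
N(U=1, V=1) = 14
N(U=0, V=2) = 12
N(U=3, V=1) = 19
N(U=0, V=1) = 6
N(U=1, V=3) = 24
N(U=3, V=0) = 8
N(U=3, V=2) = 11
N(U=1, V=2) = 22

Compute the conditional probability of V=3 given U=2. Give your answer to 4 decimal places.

0.2083

Total with U=2: 13 + 2 + 4 + 5 = 24.
P(V=3 | U=2) = 5/24 = 0.2083.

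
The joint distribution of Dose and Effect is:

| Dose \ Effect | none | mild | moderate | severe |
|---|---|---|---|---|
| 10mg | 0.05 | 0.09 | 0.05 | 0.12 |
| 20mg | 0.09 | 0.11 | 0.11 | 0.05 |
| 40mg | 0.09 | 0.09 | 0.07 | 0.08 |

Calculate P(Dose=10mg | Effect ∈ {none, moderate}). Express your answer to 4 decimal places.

P(Effect=none) = 0.05 + 0.09 + 0.09 = 0.23.
P(Effect=moderate) = 0.05 + 0.11 + 0.07 = 0.23.
P(Effect ∈ {none, moderate}) = 0.23 + 0.23 = 0.46; P(Dose=10mg, Effect ∈ {none, moderate}) = 0.05 + 0.05 = 0.10.
P(Dose=10mg | Effect ∈ {none, moderate}) = 0.10/0.46 = 0.2174.

0.2174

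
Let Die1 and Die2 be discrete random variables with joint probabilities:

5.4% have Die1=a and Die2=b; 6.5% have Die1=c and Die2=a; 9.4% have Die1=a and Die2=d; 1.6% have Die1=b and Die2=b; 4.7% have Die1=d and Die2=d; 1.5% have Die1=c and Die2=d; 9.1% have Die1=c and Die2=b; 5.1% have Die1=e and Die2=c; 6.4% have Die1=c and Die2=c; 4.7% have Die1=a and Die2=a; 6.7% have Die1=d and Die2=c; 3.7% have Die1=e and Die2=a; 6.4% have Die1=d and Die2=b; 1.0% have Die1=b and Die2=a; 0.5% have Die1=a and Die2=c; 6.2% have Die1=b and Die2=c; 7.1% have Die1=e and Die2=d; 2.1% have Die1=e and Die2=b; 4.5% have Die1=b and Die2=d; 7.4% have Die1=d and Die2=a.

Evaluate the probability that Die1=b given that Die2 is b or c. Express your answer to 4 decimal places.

P(Die2=b) = 0.054 + 0.016 + 0.091 + 0.064 + 0.021 = 0.246.
P(Die2=c) = 0.005 + 0.062 + 0.064 + 0.067 + 0.051 = 0.249.
P(Die2 ∈ {b, c}) = 0.246 + 0.249 = 0.495; P(Die1=b, Die2 ∈ {b, c}) = 0.016 + 0.062 = 0.078.
P(Die1=b | Die2 ∈ {b, c}) = 0.078/0.495 = 0.1576.

0.1576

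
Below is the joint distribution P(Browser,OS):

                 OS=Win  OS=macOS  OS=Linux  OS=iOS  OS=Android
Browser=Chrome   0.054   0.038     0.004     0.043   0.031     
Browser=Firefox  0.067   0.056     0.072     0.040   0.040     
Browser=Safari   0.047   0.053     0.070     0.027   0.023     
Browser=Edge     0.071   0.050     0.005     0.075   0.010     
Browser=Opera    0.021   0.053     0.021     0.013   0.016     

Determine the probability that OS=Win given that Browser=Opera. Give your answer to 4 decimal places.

P(Browser=Opera) = 0.021 + 0.053 + 0.021 + 0.013 + 0.016 = 0.124.
P(OS=Win | Browser=Opera) = 0.021/0.124 = 0.1694.

0.1694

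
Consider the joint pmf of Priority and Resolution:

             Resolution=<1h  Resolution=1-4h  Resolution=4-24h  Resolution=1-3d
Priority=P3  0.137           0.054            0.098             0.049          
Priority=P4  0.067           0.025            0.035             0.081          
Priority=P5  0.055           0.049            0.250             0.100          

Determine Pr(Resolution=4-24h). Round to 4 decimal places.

P(Resolution=4-24h) = 0.098 + 0.035 + 0.250 = 0.383.

0.3830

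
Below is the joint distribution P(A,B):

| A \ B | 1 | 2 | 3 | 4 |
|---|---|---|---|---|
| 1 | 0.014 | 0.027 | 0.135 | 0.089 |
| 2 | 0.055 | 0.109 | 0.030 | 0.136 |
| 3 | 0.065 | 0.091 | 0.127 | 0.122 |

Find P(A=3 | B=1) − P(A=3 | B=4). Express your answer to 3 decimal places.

0.133

P(B=1) = 0.014 + 0.055 + 0.065 = 0.134; P(A=3 | B=1) = 0.065/0.134 = 0.4851.
P(B=4) = 0.089 + 0.136 + 0.122 = 0.347; P(A=3 | B=4) = 0.122/0.347 = 0.3516.
Difference = 0.133.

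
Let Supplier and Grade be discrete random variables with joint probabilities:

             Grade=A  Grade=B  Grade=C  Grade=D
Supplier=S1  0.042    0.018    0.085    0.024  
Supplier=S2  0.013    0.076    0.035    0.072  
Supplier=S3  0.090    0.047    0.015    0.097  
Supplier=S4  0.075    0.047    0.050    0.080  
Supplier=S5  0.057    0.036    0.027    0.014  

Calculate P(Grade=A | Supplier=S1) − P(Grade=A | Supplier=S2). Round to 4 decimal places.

P(Supplier=S1) = 0.042 + 0.018 + 0.085 + 0.024 = 0.169; P(Grade=A | Supplier=S1) = 0.042/0.169 = 0.24852.
P(Supplier=S2) = 0.013 + 0.076 + 0.035 + 0.072 = 0.196; P(Grade=A | Supplier=S2) = 0.013/0.196 = 0.06633.
Difference = 0.1822.

0.1822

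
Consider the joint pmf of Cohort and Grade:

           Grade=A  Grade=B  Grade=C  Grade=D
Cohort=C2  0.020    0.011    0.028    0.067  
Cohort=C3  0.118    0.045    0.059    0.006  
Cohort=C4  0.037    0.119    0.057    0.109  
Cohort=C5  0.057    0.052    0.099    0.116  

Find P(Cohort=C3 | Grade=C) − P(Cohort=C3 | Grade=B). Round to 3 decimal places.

P(Grade=C) = 0.028 + 0.059 + 0.057 + 0.099 = 0.243; P(Cohort=C3 | Grade=C) = 0.059/0.243 = 0.2428.
P(Grade=B) = 0.011 + 0.045 + 0.119 + 0.052 = 0.227; P(Cohort=C3 | Grade=B) = 0.045/0.227 = 0.1982.
Difference = 0.045.

0.045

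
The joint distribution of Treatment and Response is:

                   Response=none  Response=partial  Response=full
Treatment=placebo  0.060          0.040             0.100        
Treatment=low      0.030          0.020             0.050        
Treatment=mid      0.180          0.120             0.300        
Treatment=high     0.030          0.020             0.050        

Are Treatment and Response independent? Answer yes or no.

yes

Every cell satisfies P(Treatment,Response) = P(Treatment)·P(Response). For instance P(Treatment=mid) = 0.600, P(Response=partial) = 0.200, and 0.600×0.200 = 0.120 matches the joint entry. So Treatment and Response are independent.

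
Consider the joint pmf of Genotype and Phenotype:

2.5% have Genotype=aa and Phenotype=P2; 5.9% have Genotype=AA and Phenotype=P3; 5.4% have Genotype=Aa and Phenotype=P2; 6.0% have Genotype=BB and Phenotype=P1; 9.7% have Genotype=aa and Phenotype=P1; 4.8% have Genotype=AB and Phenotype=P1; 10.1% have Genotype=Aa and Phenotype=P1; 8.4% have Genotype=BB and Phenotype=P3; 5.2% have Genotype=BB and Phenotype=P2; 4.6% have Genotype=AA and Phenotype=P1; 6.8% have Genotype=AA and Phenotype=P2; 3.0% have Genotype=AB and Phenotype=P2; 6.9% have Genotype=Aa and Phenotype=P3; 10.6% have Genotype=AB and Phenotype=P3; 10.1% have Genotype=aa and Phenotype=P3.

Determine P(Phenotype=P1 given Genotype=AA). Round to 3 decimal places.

P(Genotype=AA) = 0.046 + 0.068 + 0.059 = 0.173.
P(Phenotype=P1 | Genotype=AA) = 0.046/0.173 = 0.266.

0.266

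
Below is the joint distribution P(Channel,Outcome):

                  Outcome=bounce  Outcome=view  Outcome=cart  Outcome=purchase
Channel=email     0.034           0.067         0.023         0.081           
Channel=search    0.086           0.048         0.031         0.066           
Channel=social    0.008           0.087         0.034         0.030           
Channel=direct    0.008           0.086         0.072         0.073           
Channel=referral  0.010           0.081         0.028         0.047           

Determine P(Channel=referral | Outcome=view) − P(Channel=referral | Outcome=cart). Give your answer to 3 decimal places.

P(Outcome=view) = 0.067 + 0.048 + 0.087 + 0.086 + 0.081 = 0.369; P(Channel=referral | Outcome=view) = 0.081/0.369 = 0.2195.
P(Outcome=cart) = 0.023 + 0.031 + 0.034 + 0.072 + 0.028 = 0.188; P(Channel=referral | Outcome=cart) = 0.028/0.188 = 0.1489.
Difference = 0.071.

0.071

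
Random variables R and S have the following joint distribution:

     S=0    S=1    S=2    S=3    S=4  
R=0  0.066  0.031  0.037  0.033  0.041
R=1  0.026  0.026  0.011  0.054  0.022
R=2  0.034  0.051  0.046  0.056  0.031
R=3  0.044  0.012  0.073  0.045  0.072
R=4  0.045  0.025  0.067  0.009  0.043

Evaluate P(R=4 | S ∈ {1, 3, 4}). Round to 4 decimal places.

P(S=1) = 0.031 + 0.026 + 0.051 + 0.012 + 0.025 = 0.145.
P(S=3) = 0.033 + 0.054 + 0.056 + 0.045 + 0.009 = 0.197.
P(S=4) = 0.041 + 0.022 + 0.031 + 0.072 + 0.043 = 0.209.
P(S ∈ {1, 3, 4}) = 0.145 + 0.197 + 0.209 = 0.551; P(R=4, S ∈ {1, 3, 4}) = 0.025 + 0.009 + 0.043 = 0.077.
P(R=4 | S ∈ {1, 3, 4}) = 0.077/0.551 = 0.1397.

0.1397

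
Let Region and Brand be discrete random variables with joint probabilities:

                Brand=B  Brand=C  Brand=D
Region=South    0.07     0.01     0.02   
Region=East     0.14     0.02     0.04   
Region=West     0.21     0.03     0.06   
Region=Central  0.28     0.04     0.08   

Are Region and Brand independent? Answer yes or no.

yes

Every cell satisfies P(Region,Brand) = P(Region)·P(Brand). For instance P(Region=West) = 0.30, P(Brand=C) = 0.10, and 0.30×0.10 = 0.03 matches the joint entry. So Region and Brand are independent.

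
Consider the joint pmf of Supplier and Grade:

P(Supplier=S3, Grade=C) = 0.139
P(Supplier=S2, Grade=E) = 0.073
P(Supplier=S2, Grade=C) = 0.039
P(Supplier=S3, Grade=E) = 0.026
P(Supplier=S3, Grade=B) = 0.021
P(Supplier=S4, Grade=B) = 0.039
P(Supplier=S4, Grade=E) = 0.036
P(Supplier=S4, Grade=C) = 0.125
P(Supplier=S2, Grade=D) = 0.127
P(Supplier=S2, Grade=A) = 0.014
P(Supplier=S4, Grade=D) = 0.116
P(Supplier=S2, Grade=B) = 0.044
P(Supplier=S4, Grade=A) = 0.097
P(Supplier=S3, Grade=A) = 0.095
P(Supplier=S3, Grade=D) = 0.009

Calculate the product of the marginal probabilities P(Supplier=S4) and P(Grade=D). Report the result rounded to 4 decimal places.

0.1041

P(Supplier=S4) = 0.097 + 0.039 + 0.125 + 0.116 + 0.036 = 0.413.
P(Grade=D) = 0.127 + 0.009 + 0.116 = 0.252.
Product: 0.413 × 0.252 = 0.1041.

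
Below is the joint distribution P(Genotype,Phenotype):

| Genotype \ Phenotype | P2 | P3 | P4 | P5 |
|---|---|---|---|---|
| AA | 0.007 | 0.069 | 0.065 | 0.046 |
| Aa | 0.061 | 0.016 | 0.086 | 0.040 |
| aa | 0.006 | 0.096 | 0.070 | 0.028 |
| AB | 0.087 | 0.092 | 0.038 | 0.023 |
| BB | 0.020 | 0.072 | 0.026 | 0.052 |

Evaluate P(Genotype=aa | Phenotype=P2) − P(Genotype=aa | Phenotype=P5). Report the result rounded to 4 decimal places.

-0.1150

P(Phenotype=P2) = 0.007 + 0.061 + 0.006 + 0.087 + 0.020 = 0.181; P(Genotype=aa | Phenotype=P2) = 0.006/0.181 = 0.03315.
P(Phenotype=P5) = 0.046 + 0.040 + 0.028 + 0.023 + 0.052 = 0.189; P(Genotype=aa | Phenotype=P5) = 0.028/0.189 = 0.14815.
Difference = -0.1150.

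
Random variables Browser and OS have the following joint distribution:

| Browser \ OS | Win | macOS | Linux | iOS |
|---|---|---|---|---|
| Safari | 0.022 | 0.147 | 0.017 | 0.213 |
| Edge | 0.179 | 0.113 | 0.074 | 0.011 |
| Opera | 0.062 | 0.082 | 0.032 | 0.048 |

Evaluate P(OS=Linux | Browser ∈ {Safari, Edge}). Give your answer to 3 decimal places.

0.117

P(Browser=Safari) = 0.022 + 0.147 + 0.017 + 0.213 = 0.399.
P(Browser=Edge) = 0.179 + 0.113 + 0.074 + 0.011 = 0.377.
P(Browser ∈ {Safari, Edge}) = 0.399 + 0.377 = 0.776; P(OS=Linux, Browser ∈ {Safari, Edge}) = 0.017 + 0.074 = 0.091.
P(OS=Linux | Browser ∈ {Safari, Edge}) = 0.091/0.776 = 0.117.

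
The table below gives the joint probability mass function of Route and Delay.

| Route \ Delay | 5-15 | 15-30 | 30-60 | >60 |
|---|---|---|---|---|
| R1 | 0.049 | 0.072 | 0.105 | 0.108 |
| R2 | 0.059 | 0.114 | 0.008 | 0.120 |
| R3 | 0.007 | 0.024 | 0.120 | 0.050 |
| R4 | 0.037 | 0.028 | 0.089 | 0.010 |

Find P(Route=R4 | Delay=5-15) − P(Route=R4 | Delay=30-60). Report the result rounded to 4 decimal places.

P(Delay=5-15) = 0.049 + 0.059 + 0.007 + 0.037 = 0.152; P(Route=R4 | Delay=5-15) = 0.037/0.152 = 0.24342.
P(Delay=30-60) = 0.105 + 0.008 + 0.120 + 0.089 = 0.322; P(Route=R4 | Delay=30-60) = 0.089/0.322 = 0.27640.
Difference = -0.0330.

-0.0330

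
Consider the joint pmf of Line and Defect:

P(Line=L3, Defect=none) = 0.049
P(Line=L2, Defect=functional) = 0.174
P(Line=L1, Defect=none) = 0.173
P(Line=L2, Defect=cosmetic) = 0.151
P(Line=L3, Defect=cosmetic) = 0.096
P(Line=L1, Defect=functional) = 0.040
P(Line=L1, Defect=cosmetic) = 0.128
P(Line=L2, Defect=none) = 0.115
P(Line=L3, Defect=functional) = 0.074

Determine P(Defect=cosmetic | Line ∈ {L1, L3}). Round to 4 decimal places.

P(Line=L1) = 0.173 + 0.128 + 0.040 = 0.341.
P(Line=L3) = 0.049 + 0.096 + 0.074 = 0.219.
P(Line ∈ {L1, L3}) = 0.341 + 0.219 = 0.560; P(Defect=cosmetic, Line ∈ {L1, L3}) = 0.128 + 0.096 = 0.224.
P(Defect=cosmetic | Line ∈ {L1, L3}) = 0.224/0.560 = 0.4000.

0.4000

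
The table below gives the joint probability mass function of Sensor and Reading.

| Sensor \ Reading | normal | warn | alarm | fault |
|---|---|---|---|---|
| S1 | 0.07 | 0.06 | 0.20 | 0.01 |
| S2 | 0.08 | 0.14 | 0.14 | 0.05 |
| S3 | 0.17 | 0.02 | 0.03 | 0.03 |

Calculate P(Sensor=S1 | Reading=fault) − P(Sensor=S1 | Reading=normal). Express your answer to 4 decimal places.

-0.1076

P(Reading=fault) = 0.01 + 0.05 + 0.03 = 0.09; P(Sensor=S1 | Reading=fault) = 0.01/0.09 = 0.11111.
P(Reading=normal) = 0.07 + 0.08 + 0.17 = 0.32; P(Sensor=S1 | Reading=normal) = 0.07/0.32 = 0.21875.
Difference = -0.1076.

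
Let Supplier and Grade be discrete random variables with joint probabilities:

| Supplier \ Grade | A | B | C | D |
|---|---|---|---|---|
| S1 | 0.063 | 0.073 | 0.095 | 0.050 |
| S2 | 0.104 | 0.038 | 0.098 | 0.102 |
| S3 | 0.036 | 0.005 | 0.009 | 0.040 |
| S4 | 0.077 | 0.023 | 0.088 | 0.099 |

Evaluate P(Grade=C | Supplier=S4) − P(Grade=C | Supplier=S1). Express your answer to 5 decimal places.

-0.03146

P(Supplier=S4) = 0.077 + 0.023 + 0.088 + 0.099 = 0.287; P(Grade=C | Supplier=S4) = 0.088/0.287 = 0.306620.
P(Supplier=S1) = 0.063 + 0.073 + 0.095 + 0.050 = 0.281; P(Grade=C | Supplier=S1) = 0.095/0.281 = 0.338078.
Difference = -0.03146.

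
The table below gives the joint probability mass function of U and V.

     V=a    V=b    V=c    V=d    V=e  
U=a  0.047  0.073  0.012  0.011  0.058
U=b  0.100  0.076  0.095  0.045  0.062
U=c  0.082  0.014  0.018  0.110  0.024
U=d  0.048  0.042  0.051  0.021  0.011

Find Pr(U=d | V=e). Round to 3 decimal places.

0.071

P(V=e) = 0.058 + 0.062 + 0.024 + 0.011 = 0.155.
P(U=d | V=e) = 0.011/0.155 = 0.071.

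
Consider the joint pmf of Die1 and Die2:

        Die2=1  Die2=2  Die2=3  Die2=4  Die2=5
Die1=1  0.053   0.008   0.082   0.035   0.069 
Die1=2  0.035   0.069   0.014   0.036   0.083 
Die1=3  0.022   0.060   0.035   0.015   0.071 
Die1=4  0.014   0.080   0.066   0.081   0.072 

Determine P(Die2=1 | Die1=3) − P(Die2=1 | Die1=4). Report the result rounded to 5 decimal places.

P(Die1=3) = 0.022 + 0.060 + 0.035 + 0.015 + 0.071 = 0.203; P(Die2=1 | Die1=3) = 0.022/0.203 = 0.108374.
P(Die1=4) = 0.014 + 0.080 + 0.066 + 0.081 + 0.072 = 0.313; P(Die2=1 | Die1=4) = 0.014/0.313 = 0.044728.
Difference = 0.06365.

0.06365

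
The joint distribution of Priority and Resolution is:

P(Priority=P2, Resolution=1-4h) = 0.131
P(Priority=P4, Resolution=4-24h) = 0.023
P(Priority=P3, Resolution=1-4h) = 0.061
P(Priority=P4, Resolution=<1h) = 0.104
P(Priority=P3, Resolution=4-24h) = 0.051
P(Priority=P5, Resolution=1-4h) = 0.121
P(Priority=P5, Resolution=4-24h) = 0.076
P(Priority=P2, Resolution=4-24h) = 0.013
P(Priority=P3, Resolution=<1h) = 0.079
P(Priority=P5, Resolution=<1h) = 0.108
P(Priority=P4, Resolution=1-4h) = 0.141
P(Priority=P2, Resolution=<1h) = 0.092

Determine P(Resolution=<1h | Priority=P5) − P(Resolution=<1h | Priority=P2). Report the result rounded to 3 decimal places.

-0.036

P(Priority=P5) = 0.108 + 0.121 + 0.076 = 0.305; P(Resolution=<1h | Priority=P5) = 0.108/0.305 = 0.3541.
P(Priority=P2) = 0.092 + 0.131 + 0.013 = 0.236; P(Resolution=<1h | Priority=P2) = 0.092/0.236 = 0.3898.
Difference = -0.036.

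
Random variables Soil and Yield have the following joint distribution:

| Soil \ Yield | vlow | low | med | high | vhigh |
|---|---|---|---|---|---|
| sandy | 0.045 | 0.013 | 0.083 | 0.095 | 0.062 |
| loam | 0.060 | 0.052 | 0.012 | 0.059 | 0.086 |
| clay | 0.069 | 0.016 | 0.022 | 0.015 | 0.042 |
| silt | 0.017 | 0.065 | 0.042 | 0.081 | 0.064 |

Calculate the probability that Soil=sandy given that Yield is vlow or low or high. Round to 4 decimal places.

P(Yield=vlow) = 0.045 + 0.060 + 0.069 + 0.017 = 0.191.
P(Yield=low) = 0.013 + 0.052 + 0.016 + 0.065 = 0.146.
P(Yield=high) = 0.095 + 0.059 + 0.015 + 0.081 = 0.250.
P(Yield ∈ {vlow, low, high}) = 0.191 + 0.146 + 0.250 = 0.587; P(Soil=sandy, Yield ∈ {vlow, low, high}) = 0.045 + 0.013 + 0.095 = 0.153.
P(Soil=sandy | Yield ∈ {vlow, low, high}) = 0.153/0.587 = 0.2606.

0.2606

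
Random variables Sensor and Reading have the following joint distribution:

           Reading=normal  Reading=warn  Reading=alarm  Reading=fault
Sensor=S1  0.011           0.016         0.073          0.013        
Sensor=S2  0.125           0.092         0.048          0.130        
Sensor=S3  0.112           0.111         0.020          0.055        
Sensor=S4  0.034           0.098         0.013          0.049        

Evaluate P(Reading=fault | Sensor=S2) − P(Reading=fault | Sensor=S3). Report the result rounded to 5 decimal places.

0.14455

P(Sensor=S2) = 0.125 + 0.092 + 0.048 + 0.130 = 0.395; P(Reading=fault | Sensor=S2) = 0.130/0.395 = 0.329114.
P(Sensor=S3) = 0.112 + 0.111 + 0.020 + 0.055 = 0.298; P(Reading=fault | Sensor=S3) = 0.055/0.298 = 0.184564.
Difference = 0.14455.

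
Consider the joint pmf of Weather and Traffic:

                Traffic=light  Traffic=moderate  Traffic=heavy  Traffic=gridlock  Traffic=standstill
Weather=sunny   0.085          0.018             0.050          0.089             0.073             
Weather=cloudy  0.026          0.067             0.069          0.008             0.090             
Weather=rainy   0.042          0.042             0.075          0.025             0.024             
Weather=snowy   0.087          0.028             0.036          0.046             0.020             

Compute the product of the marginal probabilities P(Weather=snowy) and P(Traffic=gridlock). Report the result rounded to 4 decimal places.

P(Weather=snowy) = 0.087 + 0.028 + 0.036 + 0.046 + 0.020 = 0.217.
P(Traffic=gridlock) = 0.089 + 0.008 + 0.025 + 0.046 = 0.168.
Product: 0.217 × 0.168 = 0.0365.

0.0365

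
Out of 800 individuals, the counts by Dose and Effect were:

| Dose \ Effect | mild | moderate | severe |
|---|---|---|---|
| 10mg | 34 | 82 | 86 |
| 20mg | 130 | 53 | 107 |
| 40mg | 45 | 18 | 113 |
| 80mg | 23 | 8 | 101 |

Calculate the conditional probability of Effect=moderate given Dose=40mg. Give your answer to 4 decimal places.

Total with Dose=40mg: 45 + 18 + 113 = 176.
P(Effect=moderate | Dose=40mg) = 18/176 = 0.1023.

0.1023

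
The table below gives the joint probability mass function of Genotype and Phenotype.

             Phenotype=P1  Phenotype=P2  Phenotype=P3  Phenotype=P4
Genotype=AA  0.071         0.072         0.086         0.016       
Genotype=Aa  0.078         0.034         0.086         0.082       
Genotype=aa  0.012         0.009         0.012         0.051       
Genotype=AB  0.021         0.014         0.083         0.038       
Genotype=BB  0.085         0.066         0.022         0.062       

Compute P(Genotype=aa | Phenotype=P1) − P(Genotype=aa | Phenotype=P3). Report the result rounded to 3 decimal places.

P(Phenotype=P1) = 0.071 + 0.078 + 0.012 + 0.021 + 0.085 = 0.267; P(Genotype=aa | Phenotype=P1) = 0.012/0.267 = 0.0449.
P(Phenotype=P3) = 0.086 + 0.086 + 0.012 + 0.083 + 0.022 = 0.289; P(Genotype=aa | Phenotype=P3) = 0.012/0.289 = 0.0415.
Difference = 0.003.

0.003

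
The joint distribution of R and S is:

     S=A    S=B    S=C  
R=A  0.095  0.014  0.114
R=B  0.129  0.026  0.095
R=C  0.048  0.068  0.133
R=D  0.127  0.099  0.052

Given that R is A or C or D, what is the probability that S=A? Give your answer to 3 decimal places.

0.360

P(R=A) = 0.095 + 0.014 + 0.114 = 0.223.
P(R=C) = 0.048 + 0.068 + 0.133 = 0.249.
P(R=D) = 0.127 + 0.099 + 0.052 = 0.278.
P(R ∈ {A, C, D}) = 0.223 + 0.249 + 0.278 = 0.750; P(S=A, R ∈ {A, C, D}) = 0.095 + 0.048 + 0.127 = 0.270.
P(S=A | R ∈ {A, C, D}) = 0.270/0.750 = 0.360.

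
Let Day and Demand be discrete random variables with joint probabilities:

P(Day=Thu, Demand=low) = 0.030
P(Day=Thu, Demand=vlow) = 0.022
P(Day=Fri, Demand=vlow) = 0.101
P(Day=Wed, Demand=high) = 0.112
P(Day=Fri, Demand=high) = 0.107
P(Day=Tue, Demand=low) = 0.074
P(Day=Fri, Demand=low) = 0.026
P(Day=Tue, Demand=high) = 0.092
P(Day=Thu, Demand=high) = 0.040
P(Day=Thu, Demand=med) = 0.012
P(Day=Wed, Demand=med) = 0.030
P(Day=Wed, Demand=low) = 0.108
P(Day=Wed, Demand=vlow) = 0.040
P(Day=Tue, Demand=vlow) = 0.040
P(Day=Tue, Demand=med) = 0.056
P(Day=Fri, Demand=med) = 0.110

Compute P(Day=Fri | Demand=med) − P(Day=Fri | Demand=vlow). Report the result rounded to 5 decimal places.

0.03131

P(Demand=med) = 0.056 + 0.030 + 0.012 + 0.110 = 0.208; P(Day=Fri | Demand=med) = 0.110/0.208 = 0.528846.
P(Demand=vlow) = 0.040 + 0.040 + 0.022 + 0.101 = 0.203; P(Day=Fri | Demand=vlow) = 0.101/0.203 = 0.497537.
Difference = 0.03131.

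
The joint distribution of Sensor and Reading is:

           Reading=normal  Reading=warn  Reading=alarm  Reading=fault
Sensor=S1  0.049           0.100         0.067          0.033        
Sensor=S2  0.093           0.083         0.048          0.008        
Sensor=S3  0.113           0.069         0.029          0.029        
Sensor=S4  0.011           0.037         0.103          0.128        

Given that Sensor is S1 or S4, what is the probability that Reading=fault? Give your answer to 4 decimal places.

0.3049

P(Sensor=S1) = 0.049 + 0.100 + 0.067 + 0.033 = 0.249.
P(Sensor=S4) = 0.011 + 0.037 + 0.103 + 0.128 = 0.279.
P(Sensor ∈ {S1, S4}) = 0.249 + 0.279 = 0.528; P(Reading=fault, Sensor ∈ {S1, S4}) = 0.033 + 0.128 = 0.161.
P(Reading=fault | Sensor ∈ {S1, S4}) = 0.161/0.528 = 0.3049.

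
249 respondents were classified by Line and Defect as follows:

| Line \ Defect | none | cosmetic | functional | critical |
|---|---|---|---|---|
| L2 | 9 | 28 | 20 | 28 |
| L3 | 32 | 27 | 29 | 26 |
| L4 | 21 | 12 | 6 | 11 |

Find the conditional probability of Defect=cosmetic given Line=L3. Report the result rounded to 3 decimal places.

0.237

Total with Line=L3: 32 + 27 + 29 + 26 = 114.
P(Defect=cosmetic | Line=L3) = 27/114 = 0.237.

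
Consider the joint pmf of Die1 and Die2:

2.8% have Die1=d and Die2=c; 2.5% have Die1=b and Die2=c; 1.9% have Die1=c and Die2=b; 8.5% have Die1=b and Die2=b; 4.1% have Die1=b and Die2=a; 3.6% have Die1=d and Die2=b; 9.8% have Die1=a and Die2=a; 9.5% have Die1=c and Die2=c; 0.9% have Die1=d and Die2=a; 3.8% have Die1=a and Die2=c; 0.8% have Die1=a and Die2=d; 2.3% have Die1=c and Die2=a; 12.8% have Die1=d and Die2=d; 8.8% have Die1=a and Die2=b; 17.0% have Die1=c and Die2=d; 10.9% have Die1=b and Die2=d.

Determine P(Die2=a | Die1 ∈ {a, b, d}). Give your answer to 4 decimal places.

P(Die1=a) = 0.098 + 0.088 + 0.038 + 0.008 = 0.232.
P(Die1=b) = 0.041 + 0.085 + 0.025 + 0.109 = 0.260.
P(Die1=d) = 0.009 + 0.036 + 0.028 + 0.128 = 0.201.
P(Die1 ∈ {a, b, d}) = 0.232 + 0.260 + 0.201 = 0.693; P(Die2=a, Die1 ∈ {a, b, d}) = 0.098 + 0.041 + 0.009 = 0.148.
P(Die2=a | Die1 ∈ {a, b, d}) = 0.148/0.693 = 0.2136.

0.2136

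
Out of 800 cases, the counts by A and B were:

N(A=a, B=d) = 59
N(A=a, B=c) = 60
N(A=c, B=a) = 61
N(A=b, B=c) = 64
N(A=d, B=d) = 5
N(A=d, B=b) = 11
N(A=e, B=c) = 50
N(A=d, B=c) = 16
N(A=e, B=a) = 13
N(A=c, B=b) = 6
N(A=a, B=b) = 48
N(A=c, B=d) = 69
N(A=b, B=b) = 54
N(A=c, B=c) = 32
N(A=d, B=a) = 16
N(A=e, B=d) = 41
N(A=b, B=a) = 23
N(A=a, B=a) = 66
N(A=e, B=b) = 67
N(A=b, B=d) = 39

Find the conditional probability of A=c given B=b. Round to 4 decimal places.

0.0323

Total with B=b: 48 + 54 + 6 + 11 + 67 = 186.
P(A=c | B=b) = 6/186 = 0.0323.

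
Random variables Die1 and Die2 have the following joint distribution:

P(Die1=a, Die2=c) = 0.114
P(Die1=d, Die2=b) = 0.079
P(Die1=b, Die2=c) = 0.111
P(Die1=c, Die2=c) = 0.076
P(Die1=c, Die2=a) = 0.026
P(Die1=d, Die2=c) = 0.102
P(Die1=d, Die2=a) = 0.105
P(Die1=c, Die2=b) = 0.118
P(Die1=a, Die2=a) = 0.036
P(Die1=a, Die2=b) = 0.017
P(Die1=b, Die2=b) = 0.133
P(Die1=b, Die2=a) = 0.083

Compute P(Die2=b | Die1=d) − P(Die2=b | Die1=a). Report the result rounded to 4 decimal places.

P(Die1=d) = 0.105 + 0.079 + 0.102 = 0.286; P(Die2=b | Die1=d) = 0.079/0.286 = 0.27622.
P(Die1=a) = 0.036 + 0.017 + 0.114 = 0.167; P(Die2=b | Die1=a) = 0.017/0.167 = 0.10180.
Difference = 0.1744.

0.1744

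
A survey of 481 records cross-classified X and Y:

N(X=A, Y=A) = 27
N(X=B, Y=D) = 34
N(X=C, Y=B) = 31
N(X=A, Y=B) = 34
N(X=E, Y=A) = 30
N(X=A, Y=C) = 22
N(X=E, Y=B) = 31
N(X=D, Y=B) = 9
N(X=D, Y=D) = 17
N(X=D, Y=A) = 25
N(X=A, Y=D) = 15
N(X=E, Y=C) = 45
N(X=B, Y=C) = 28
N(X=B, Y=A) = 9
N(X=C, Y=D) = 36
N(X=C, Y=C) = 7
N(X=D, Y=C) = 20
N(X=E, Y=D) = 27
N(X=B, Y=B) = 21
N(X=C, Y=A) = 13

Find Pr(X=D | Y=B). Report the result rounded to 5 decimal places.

0.07143

Total with Y=B: 34 + 21 + 31 + 9 + 31 = 126.
P(X=D | Y=B) = 9/126 = 0.07143.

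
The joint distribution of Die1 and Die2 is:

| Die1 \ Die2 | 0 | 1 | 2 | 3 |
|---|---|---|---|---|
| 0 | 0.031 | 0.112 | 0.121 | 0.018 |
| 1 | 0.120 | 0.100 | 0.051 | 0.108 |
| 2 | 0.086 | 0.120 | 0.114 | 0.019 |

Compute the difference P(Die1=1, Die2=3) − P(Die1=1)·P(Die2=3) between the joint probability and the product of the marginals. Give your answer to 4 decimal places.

P(Die1=1) = 0.120 + 0.100 + 0.051 + 0.108 = 0.379.
P(Die2=3) = 0.018 + 0.108 + 0.019 = 0.145.
P(Die1=1, Die2=3) − P(Die1=1)P(Die2=3) = 0.108 − 0.379×0.145 = 0.0530.

0.0530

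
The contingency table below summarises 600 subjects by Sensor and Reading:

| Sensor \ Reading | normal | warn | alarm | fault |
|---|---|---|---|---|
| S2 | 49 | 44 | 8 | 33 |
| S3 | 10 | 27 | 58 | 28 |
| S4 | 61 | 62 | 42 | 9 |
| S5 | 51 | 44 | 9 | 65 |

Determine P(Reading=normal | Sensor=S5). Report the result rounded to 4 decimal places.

Total with Sensor=S5: 51 + 44 + 9 + 65 = 169.
P(Reading=normal | Sensor=S5) = 51/169 = 0.3018.

0.3018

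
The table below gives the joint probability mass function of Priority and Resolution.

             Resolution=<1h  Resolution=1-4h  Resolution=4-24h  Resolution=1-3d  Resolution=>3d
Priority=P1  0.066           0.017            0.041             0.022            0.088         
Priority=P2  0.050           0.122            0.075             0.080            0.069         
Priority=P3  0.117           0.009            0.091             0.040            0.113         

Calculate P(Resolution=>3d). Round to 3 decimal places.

P(Resolution=>3d) = 0.088 + 0.069 + 0.113 = 0.270.

0.270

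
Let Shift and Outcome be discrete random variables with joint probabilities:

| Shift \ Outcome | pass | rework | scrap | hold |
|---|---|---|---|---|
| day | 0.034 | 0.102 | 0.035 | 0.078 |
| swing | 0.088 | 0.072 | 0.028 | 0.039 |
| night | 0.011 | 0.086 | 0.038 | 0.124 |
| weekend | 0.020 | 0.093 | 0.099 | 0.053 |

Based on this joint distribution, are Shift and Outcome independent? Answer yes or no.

P(Shift=swing) = 0.227 and P(Outcome=pass) = 0.153, so their product is 0.03473, but P(Shift=swing, Outcome=pass) = 0.088. Since these differ, Shift and Outcome are not independent.

no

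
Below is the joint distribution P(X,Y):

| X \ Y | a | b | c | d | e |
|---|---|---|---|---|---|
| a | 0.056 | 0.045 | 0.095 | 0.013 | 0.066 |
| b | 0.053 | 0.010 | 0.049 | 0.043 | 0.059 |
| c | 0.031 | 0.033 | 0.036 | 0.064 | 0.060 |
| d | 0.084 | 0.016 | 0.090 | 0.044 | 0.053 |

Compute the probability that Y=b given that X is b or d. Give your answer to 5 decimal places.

0.05190

P(X=b) = 0.053 + 0.010 + 0.049 + 0.043 + 0.059 = 0.214.
P(X=d) = 0.084 + 0.016 + 0.090 + 0.044 + 0.053 = 0.287.
P(X ∈ {b, d}) = 0.214 + 0.287 = 0.501; P(Y=b, X ∈ {b, d}) = 0.010 + 0.016 = 0.026.
P(Y=b | X ∈ {b, d}) = 0.026/0.501 = 0.05190.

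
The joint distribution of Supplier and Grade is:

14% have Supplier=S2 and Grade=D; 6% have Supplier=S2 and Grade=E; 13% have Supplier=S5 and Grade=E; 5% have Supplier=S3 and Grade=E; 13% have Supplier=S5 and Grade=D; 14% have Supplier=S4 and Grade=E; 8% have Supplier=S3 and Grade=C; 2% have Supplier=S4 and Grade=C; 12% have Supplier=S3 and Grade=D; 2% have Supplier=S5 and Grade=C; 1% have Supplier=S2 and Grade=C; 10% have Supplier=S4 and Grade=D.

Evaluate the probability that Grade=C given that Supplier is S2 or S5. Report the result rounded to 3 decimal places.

0.061

P(Supplier=S2) = 0.01 + 0.14 + 0.06 = 0.21.
P(Supplier=S5) = 0.02 + 0.13 + 0.13 = 0.28.
P(Supplier ∈ {S2, S5}) = 0.21 + 0.28 = 0.49; P(Grade=C, Supplier ∈ {S2, S5}) = 0.01 + 0.02 = 0.03.
P(Grade=C | Supplier ∈ {S2, S5}) = 0.03/0.49 = 0.061.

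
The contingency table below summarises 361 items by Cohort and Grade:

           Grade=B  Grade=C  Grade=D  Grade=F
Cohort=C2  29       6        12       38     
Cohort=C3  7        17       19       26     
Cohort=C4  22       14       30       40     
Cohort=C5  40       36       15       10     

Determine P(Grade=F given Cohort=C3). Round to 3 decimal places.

Total with Cohort=C3: 7 + 17 + 19 + 26 = 69.
P(Grade=F | Cohort=C3) = 26/69 = 0.377.

0.377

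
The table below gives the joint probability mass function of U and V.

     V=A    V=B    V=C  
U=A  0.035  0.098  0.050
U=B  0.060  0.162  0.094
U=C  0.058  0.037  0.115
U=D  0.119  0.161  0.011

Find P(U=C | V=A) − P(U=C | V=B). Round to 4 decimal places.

0.1324

P(V=A) = 0.035 + 0.060 + 0.058 + 0.119 = 0.272; P(U=C | V=A) = 0.058/0.272 = 0.21324.
P(V=B) = 0.098 + 0.162 + 0.037 + 0.161 = 0.458; P(U=C | V=B) = 0.037/0.458 = 0.08079.
Difference = 0.1324.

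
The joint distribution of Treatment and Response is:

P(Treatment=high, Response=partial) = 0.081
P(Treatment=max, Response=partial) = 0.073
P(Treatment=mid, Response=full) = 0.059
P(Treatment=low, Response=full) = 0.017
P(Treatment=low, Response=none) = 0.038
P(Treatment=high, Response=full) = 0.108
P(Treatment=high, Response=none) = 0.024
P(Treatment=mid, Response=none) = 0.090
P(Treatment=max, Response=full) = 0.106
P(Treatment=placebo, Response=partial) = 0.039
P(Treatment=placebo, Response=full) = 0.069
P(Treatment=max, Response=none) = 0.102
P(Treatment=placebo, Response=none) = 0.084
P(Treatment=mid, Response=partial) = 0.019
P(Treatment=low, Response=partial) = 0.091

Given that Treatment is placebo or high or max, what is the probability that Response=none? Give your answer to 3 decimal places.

P(Treatment=placebo) = 0.084 + 0.039 + 0.069 = 0.192.
P(Treatment=high) = 0.024 + 0.081 + 0.108 = 0.213.
P(Treatment=max) = 0.102 + 0.073 + 0.106 = 0.281.
P(Treatment ∈ {placebo, high, max}) = 0.192 + 0.213 + 0.281 = 0.686; P(Response=none, Treatment ∈ {placebo, high, max}) = 0.084 + 0.024 + 0.102 = 0.210.
P(Response=none | Treatment ∈ {placebo, high, max}) = 0.210/0.686 = 0.306.

0.306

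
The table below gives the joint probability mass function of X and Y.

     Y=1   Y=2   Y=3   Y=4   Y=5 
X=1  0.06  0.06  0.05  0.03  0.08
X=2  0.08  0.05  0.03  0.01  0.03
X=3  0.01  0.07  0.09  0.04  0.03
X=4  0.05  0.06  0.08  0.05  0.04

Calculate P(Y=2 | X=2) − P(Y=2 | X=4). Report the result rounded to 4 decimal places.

P(X=2) = 0.08 + 0.05 + 0.03 + 0.01 + 0.03 = 0.20; P(Y=2 | X=2) = 0.05/0.20 = 0.25000.
P(X=4) = 0.05 + 0.06 + 0.08 + 0.05 + 0.04 = 0.28; P(Y=2 | X=4) = 0.06/0.28 = 0.21429.
Difference = 0.0357.

0.0357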